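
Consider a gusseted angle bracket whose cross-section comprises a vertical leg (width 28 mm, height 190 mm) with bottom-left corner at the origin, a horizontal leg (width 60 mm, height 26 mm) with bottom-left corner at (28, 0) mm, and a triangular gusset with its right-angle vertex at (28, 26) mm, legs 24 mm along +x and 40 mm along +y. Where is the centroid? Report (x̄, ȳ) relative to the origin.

vertical leg: A = 28 × 190 = 5320.00, centroid at (14.00, 95.00).
horizontal leg: A = 60 × 26 = 1560.00, centroid at (58.00, 13.00).
gusset: A = ½·24·40 = 480.00, centroid at (36.00, 39.33).
ΣA = 7360.00 mm²
ΣAx̄ = (5320.00)(14.00) + (1560.00)(58.00) + (480.00)(36.00) = 182240.00 mm³
ΣAȳ = (5320.00)(95.00) + (1560.00)(13.00) + (480.00)(39.33) = 544560.00 mm³
x̄ = 182240.00 / 7360.00 = 24.76 mm
ȳ = 544560.00 / 7360.00 = 73.99 mm

x̄ = 24.76 mm, ȳ = 73.99 mm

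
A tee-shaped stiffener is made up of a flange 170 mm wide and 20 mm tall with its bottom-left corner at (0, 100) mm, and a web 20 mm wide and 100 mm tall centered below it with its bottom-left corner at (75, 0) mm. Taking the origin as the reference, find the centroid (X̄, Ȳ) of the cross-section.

X̄ = 85.00 mm, Ȳ = 87.78 mm

Part | A | x̄ᵢ | ȳᵢ | A·x̄ᵢ | A·ȳᵢ
web | 2000.00 | 85.00 | 50.00 | 170000.00 | 100000.00
flange | 3400.00 | 85.00 | 110.00 | 289000.00 | 374000.00
Σ | 5400.00 |  |  | 459000.00 | 474000.00
X̄ = 459000.00 / 5400.00 = 85.00 mm
Ȳ = 474000.00 / 5400.00 = 87.78 mm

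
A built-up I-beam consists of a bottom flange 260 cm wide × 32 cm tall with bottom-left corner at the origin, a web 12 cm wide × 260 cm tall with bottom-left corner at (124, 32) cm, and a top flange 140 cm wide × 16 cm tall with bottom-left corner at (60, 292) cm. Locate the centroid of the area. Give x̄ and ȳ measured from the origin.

x̄ = 130.00 cm, ȳ = 95.80 cm

Part | A | x̄ᵢ | ȳᵢ | A·x̄ᵢ | A·ȳᵢ
bottom flange | 8320.00 | 130.00 | 16.00 | 1081600.00 | 133120.00
web | 3120.00 | 130.00 | 162.00 | 405600.00 | 505440.00
top flange | 2240.00 | 130.00 | 300.00 | 291200.00 | 672000.00
Σ | 13680.00 |  |  | 1778400.00 | 1310560.00
x̄ = 1778400.00 / 13680.00 = 130.00 cm
ȳ = 1310560.00 / 13680.00 = 95.80 cm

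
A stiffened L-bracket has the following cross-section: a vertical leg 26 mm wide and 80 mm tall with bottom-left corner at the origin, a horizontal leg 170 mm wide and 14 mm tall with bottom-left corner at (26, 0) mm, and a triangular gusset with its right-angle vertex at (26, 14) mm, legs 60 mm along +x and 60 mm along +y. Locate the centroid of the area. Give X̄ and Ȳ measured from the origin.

vertical leg: A = 26 × 80 = 2080.00, centroid at (13.00, 40.00).
horizontal leg: A = 170 × 14 = 2380.00, centroid at (111.00, 7.00).
gusset: A = ½·60·60 = 1800.00, centroid at (46.00, 34.00).
ΣA = 6260.00 mm²
ΣAX̄ = (2080.00)(13.00) + (2380.00)(111.00) + (1800.00)(46.00) = 374020.00 mm³
ΣAȲ = (2080.00)(40.00) + (2380.00)(7.00) + (1800.00)(34.00) = 161060.00 mm³
X̄ = 374020.00 / 6260.00 = 59.75 mm
Ȳ = 161060.00 / 6260.00 = 25.73 mm

X̄ = 59.75 mm, Ȳ = 25.73 mm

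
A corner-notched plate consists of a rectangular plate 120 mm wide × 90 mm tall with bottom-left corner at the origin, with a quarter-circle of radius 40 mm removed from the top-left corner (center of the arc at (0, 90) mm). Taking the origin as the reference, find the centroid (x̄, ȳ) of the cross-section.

x̄ = 65.67 mm, ȳ = 41.31 mm

plate: A = 120 × 90 = 10800.00, centroid at (60.00, 45.00).
removed quarter-circle: A = −¼π·40² = -1256.64, centroid at (16.98, 73.02).
ΣA = 9543.36 mm²
ΣAx̄ = (10800.00)(60.00) + (-1256.64)(16.98) = 626666.67 mm³
ΣAȳ = (10800.00)(45.00) + (-1256.64)(73.02) = 394236.00 mm³
x̄ = 626666.67 / 9543.36 = 65.67 mm
ȳ = 394236.00 / 9543.36 = 41.31 mm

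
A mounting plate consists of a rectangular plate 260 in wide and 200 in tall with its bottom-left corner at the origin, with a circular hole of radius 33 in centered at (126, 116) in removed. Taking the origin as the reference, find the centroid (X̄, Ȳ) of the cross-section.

X̄ = 130.28 in, Ȳ = 98.87 in

Part | A | x̄ᵢ | ȳᵢ | A·x̄ᵢ | A·ȳᵢ
plate | 52000.00 | 130.00 | 100.00 | 6760000.00 | 5200000.00
hole | -3421.19 | 126.00 | 116.00 | -431070.49 | -396858.55
Σ | 48578.81 |  |  | 6328929.51 | 4803141.45
X̄ = 6328929.51 / 48578.81 = 130.28 in
Ȳ = 4803141.45 / 48578.81 = 98.87 in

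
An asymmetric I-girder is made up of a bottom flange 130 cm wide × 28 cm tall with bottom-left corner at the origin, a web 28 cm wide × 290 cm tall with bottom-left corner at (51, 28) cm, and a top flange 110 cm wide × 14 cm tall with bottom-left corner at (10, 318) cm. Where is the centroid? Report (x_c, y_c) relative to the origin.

x_c = 65.00 cm, y_c = 147.08 cm

bottom flange: A = 130 × 28 = 3640.00, centroid at (65.00, 14.00).
web: A = 28 × 290 = 8120.00, centroid at (65.00, 173.00).
top flange: A = 110 × 14 = 1540.00, centroid at (65.00, 325.00).
ΣA = 13300.00 cm², ΣAx_c = 864500.00 cm³, ΣAy_c = 1956220.00 cm³.
x_c = 864500.00/13300.00 = 65.00 cm; y_c = 1956220.00/13300.00 = 147.08 cm.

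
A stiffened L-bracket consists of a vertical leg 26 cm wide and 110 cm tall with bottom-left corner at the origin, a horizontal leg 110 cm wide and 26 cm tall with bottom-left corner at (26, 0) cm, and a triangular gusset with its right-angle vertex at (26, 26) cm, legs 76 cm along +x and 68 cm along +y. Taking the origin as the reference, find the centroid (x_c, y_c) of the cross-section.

Part | A | x̄ᵢ | ȳᵢ | A·x̄ᵢ | A·ȳᵢ
vertical leg | 2860.00 | 13.00 | 55.00 | 37180.00 | 157300.00
horizontal leg | 2860.00 | 81.00 | 13.00 | 231660.00 | 37180.00
gusset | 2584.00 | 51.33 | 48.67 | 132645.33 | 125754.67
Σ | 8304.00 |  |  | 401485.33 | 320234.67
x_c = 401485.33 / 8304.00 = 48.35 cm
y_c = 320234.67 / 8304.00 = 38.56 cm

x_c = 48.35 cm, y_c = 38.56 cm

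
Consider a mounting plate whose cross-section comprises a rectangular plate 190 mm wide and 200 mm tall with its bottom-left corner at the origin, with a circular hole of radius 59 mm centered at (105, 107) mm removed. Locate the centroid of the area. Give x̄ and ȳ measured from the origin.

plate: A = 190 × 200 = 38000.00, centroid at (95.00, 100.00).
hole: A = −π·59² = -10935.88, centroid at (105.00, 107.00).
ΣA = 27064.12 mm²
ΣAx̄ = (38000.00)(95.00) + (-10935.88)(105.00) = 2461732.18 mm³
ΣAȳ = (38000.00)(100.00) + (-10935.88)(107.00) = 2629860.41 mm³
x̄ = 2461732.18 / 27064.12 = 90.96 mm
ȳ = 2629860.41 / 27064.12 = 97.17 mm

x̄ = 90.96 mm, ȳ = 97.17 mm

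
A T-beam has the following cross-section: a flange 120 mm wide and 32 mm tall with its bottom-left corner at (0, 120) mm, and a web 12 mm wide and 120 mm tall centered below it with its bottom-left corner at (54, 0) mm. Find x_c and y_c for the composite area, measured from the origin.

x_c = 60.00 mm, y_c = 115.27 mm

web: A = 12 × 120 = 1440.00, centroid at (60.00, 60.00).
flange: A = 120 × 32 = 3840.00, centroid at (60.00, 136.00).
ΣA = 5280.00 mm²
ΣAx_c = (1440.00)(60.00) + (3840.00)(60.00) = 316800.00 mm³
ΣAy_c = (1440.00)(60.00) + (3840.00)(136.00) = 608640.00 mm³
x_c = 316800.00 / 5280.00 = 60.00 mm
y_c = 608640.00 / 5280.00 = 115.27 mm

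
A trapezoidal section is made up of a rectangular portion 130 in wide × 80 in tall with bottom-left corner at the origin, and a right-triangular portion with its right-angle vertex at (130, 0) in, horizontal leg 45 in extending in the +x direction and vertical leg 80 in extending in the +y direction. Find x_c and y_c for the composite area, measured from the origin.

rectangular portion: A = 130 × 80 = 10400.00, centroid at (65.00, 40.00).
triangular portion: A = ½·45·80 = 1800.00, centroid at (145.00, 26.67).
ΣA = 12200.00 in², ΣAx_c = 937000.00 in³, ΣAy_c = 464000.00 in³.
x_c = 937000.00/12200.00 = 76.80 in; y_c = 464000.00/12200.00 = 38.03 in.

x_c = 76.80 in, y_c = 38.03 in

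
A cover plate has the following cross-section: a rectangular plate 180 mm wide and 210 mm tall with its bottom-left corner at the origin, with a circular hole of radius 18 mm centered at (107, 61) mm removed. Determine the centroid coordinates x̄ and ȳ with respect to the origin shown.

x̄ = 89.53 mm, ȳ = 106.22 mm

Part | A | x̄ᵢ | ȳᵢ | A·x̄ᵢ | A·ȳᵢ
plate | 37800.00 | 90.00 | 105.00 | 3402000.00 | 3969000.00
hole | -1017.88 | 107.00 | 61.00 | -108912.73 | -62090.44
Σ | 36782.12 |  |  | 3293087.27 | 3906909.56
x̄ = 3293087.27 / 36782.12 = 89.53 mm
ȳ = 3906909.56 / 36782.12 = 106.22 mm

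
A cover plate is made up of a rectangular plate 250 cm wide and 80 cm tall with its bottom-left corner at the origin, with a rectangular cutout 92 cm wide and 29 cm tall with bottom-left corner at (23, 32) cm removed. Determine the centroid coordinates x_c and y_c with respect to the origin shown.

x_c = 133.62 cm, y_c = 39.00 cm

plate: A = 250 × 80 = 20000.00, centroid at (125.00, 40.00).
hole: A = −(92 × 29) = -2668.00, centroid at (69.00, 46.50).
ΣA = 17332.00 cm², ΣAx_c = 2315908.00 cm³, ΣAy_c = 675938.00 cm³.
x_c = 2315908.00/17332.00 = 133.62 cm; y_c = 675938.00/17332.00 = 39.00 cm.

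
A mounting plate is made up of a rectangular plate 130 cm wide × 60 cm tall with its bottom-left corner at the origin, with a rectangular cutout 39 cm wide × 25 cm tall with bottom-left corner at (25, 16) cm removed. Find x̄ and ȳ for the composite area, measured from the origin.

x̄ = 67.93 cm, ȳ = 30.21 cm

plate: A = 130 × 60 = 7800.00, centroid at (65.00, 30.00).
hole: A = −(39 × 25) = -975.00, centroid at (44.50, 28.50).
ΣA = 6825.00 cm², ΣAx̄ = 463612.50 cm³, ΣAȳ = 206212.50 cm³.
x̄ = 463612.50/6825.00 = 67.93 cm; ȳ = 206212.50/6825.00 = 30.21 cm.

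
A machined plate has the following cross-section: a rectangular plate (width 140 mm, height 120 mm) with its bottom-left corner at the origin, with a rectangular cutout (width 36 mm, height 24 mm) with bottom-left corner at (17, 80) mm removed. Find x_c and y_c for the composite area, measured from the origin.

plate: A = 140 × 120 = 16800.00, centroid at (70.00, 60.00).
hole: A = −(36 × 24) = -864.00, centroid at (35.00, 92.00).
ΣA = 15936.00 mm²
ΣAx_c = (16800.00)(70.00) + (-864.00)(35.00) = 1145760.00 mm³
ΣAy_c = (16800.00)(60.00) + (-864.00)(92.00) = 928512.00 mm³
x_c = 1145760.00 / 15936.00 = 71.90 mm
y_c = 928512.00 / 15936.00 = 58.27 mm

x_c = 71.90 mm, y_c = 58.27 mm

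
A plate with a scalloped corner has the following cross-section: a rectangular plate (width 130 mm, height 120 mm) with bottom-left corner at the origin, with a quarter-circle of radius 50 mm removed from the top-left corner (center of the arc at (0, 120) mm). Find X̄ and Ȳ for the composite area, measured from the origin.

X̄ = 71.30 mm, Ȳ = 54.42 mm

Part | A | x̄ᵢ | ȳᵢ | A·x̄ᵢ | A·ȳᵢ
plate | 15600.00 | 65.00 | 60.00 | 1014000.00 | 936000.00
removed quarter-circle | -1963.50 | 21.22 | 98.78 | -41666.67 | -193952.78
Σ | 13636.50 |  |  | 972333.33 | 742047.22
X̄ = 972333.33 / 13636.50 = 71.30 mm
Ȳ = 742047.22 / 13636.50 = 54.42 mm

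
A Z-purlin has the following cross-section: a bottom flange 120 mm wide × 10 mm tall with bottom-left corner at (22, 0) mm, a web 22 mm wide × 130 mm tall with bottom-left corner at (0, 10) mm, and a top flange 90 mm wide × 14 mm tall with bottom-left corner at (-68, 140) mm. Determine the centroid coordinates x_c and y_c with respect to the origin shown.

x_c = 18.96 mm, y_c = 76.26 mm

bottom flange: A = 120 × 10 = 1200.00, centroid at (82.00, 5.00).
web: A = 22 × 130 = 2860.00, centroid at (11.00, 75.00).
top flange: A = 90 × 14 = 1260.00, centroid at (-23.00, 147.00).
ΣA = 5320.00 mm²
ΣAx_c = (1200.00)(82.00) + (2860.00)(11.00) + (1260.00)(-23.00) = 100880.00 mm³
ΣAy_c = (1200.00)(5.00) + (2860.00)(75.00) + (1260.00)(147.00) = 405720.00 mm³
x_c = 100880.00 / 5320.00 = 18.96 mm
y_c = 405720.00 / 5320.00 = 76.26 mm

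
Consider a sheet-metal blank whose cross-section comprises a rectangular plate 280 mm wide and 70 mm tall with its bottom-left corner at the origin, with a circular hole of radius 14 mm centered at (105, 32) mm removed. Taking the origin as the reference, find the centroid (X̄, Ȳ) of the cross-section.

Part | A | x̄ᵢ | ȳᵢ | A·x̄ᵢ | A·ȳᵢ
plate | 19600.00 | 140.00 | 35.00 | 2744000.00 | 686000.00
hole | -615.75 | 105.00 | 32.00 | -64653.98 | -19704.07
Σ | 18984.25 |  |  | 2679346.02 | 666295.93
X̄ = 2679346.02 / 18984.25 = 141.14 mm
Ȳ = 666295.93 / 18984.25 = 35.10 mm

X̄ = 141.14 mm, Ȳ = 35.10 mm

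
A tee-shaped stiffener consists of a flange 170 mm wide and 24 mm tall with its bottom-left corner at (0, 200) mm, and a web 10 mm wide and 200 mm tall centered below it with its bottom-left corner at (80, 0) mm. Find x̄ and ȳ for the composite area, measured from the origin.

x̄ = 85.00 mm, ȳ = 175.16 mm

web: A = 10 × 200 = 2000.00, centroid at (85.00, 100.00).
flange: A = 170 × 24 = 4080.00, centroid at (85.00, 212.00).
ΣA = 6080.00 mm²
ΣAx̄ = (2000.00)(85.00) + (4080.00)(85.00) = 516800.00 mm³
ΣAȳ = (2000.00)(100.00) + (4080.00)(212.00) = 1064960.00 mm³
x̄ = 516800.00 / 6080.00 = 85.00 mm
ȳ = 1064960.00 / 6080.00 = 175.16 mm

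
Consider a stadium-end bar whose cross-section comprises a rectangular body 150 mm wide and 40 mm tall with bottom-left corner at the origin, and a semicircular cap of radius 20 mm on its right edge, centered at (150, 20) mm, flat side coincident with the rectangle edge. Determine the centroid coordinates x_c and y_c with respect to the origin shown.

x_c = 82.91 mm, y_c = 20.00 mm

rectangular body: A = 150 × 40 = 6000.00, centroid at (75.00, 20.00).
semicircular end: A = ½π·20² = 628.32, centroid at (158.49, 20.00).
ΣA = 6628.32 mm², ΣAx_c = 549581.11 mm³, ΣAy_c = 132566.37 mm³.
x_c = 549581.11/6628.32 = 82.91 mm; y_c = 132566.37/6628.32 = 20.00 mm.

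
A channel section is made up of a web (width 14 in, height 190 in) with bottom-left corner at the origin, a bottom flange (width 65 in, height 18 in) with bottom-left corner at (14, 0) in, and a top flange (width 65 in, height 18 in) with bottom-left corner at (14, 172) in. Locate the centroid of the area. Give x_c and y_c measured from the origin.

web: A = 14 × 190 = 2660.00, centroid at (7.00, 95.00).
bottom flange: A = 65 × 18 = 1170.00, centroid at (46.50, 9.00).
top flange: A = 65 × 18 = 1170.00, centroid at (46.50, 181.00).
ΣA = 5000.00 in², ΣAx_c = 127430.00 in³, ΣAy_c = 475000.00 in³.
x_c = 127430.00/5000.00 = 25.49 in; y_c = 475000.00/5000.00 = 95.00 in.

x_c = 25.49 in, y_c = 95.00 in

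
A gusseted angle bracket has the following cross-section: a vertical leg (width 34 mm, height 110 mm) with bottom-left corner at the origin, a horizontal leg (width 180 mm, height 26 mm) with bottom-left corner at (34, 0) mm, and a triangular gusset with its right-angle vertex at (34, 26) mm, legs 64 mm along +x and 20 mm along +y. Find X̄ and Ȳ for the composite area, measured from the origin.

X̄ = 74.98 mm, Ȳ = 31.73 mm

vertical leg: A = 34 × 110 = 3740.00, centroid at (17.00, 55.00).
horizontal leg: A = 180 × 26 = 4680.00, centroid at (124.00, 13.00).
gusset: A = ½·64·20 = 640.00, centroid at (55.33, 32.67).
ΣA = 9060.00 mm²
ΣAX̄ = (3740.00)(17.00) + (4680.00)(124.00) + (640.00)(55.33) = 679313.33 mm³
ΣAȲ = (3740.00)(55.00) + (4680.00)(13.00) + (640.00)(32.67) = 287446.67 mm³
X̄ = 679313.33 / 9060.00 = 74.98 mm
Ȳ = 287446.67 / 9060.00 = 31.73 mm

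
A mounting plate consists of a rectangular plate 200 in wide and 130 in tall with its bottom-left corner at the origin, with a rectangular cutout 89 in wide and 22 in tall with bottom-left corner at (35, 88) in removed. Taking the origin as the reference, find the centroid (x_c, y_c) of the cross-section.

plate: A = 200 × 130 = 26000.00, centroid at (100.00, 65.00).
hole: A = −(89 × 22) = -1958.00, centroid at (79.50, 99.00).
ΣA = 24042.00 in²
ΣAx_c = (26000.00)(100.00) + (-1958.00)(79.50) = 2444339.00 in³
ΣAy_c = (26000.00)(65.00) + (-1958.00)(99.00) = 1496158.00 in³
x_c = 2444339.00 / 24042.00 = 101.67 in
y_c = 1496158.00 / 24042.00 = 62.23 in

x_c = 101.67 in, y_c = 62.23 in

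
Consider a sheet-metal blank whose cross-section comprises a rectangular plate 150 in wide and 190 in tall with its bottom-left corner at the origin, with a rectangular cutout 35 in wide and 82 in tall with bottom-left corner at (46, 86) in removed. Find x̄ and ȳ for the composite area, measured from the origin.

plate: A = 150 × 190 = 28500.00, centroid at (75.00, 95.00).
hole: A = −(35 × 82) = -2870.00, centroid at (63.50, 127.00).
ΣA = 25630.00 in², ΣAx̄ = 1955255.00 in³, ΣAȳ = 2343010.00 in³.
x̄ = 1955255.00/25630.00 = 76.29 in; ȳ = 2343010.00/25630.00 = 91.42 in.

x̄ = 76.29 in, ȳ = 91.42 in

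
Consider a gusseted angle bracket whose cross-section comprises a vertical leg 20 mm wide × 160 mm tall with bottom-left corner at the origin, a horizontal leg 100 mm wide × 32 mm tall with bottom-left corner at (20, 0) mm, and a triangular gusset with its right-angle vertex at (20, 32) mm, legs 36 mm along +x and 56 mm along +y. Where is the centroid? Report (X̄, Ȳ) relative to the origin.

X̄ = 38.91 mm, Ȳ = 48.36 mm

vertical leg: A = 20 × 160 = 3200.00, centroid at (10.00, 80.00).
horizontal leg: A = 100 × 32 = 3200.00, centroid at (70.00, 16.00).
gusset: A = ½·36·56 = 1008.00, centroid at (32.00, 50.67).
ΣA = 7408.00 mm², ΣAX̄ = 288256.00 mm³, ΣAȲ = 358272.00 mm³.
X̄ = 288256.00/7408.00 = 38.91 mm; Ȳ = 358272.00/7408.00 = 48.36 mm.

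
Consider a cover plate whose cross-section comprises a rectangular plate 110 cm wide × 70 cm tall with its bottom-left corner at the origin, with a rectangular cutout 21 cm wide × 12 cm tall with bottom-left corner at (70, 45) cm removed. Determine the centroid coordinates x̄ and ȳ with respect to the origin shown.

plate: A = 110 × 70 = 7700.00, centroid at (55.00, 35.00).
hole: A = −(21 × 12) = -252.00, centroid at (80.50, 51.00).
ΣA = 7448.00 cm²
ΣAx̄ = (7700.00)(55.00) + (-252.00)(80.50) = 403214.00 cm³
ΣAȳ = (7700.00)(35.00) + (-252.00)(51.00) = 256648.00 cm³
x̄ = 403214.00 / 7448.00 = 54.14 cm
ȳ = 256648.00 / 7448.00 = 34.46 cm

x̄ = 54.14 cm, ȳ = 34.46 cm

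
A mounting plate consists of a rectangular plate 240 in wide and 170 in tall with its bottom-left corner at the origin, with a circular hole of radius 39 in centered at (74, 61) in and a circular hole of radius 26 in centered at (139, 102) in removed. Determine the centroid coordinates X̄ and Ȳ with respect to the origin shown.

X̄ = 125.29 in, Ȳ = 87.32 in

plate: A = 240 × 170 = 40800.00, centroid at (120.00, 85.00).
hole 1: A = −π·39² = -4778.36, centroid at (74.00, 61.00).
hole 2: A = −π·26² = -2123.72, centroid at (139.00, 102.00).
ΣA = 33897.92 in², ΣAX̄ = 4247204.57 in³, ΣAȲ = 2959900.80 in³.
X̄ = 4247204.57/33897.92 = 125.29 in; Ȳ = 2959900.80/33897.92 = 87.32 in.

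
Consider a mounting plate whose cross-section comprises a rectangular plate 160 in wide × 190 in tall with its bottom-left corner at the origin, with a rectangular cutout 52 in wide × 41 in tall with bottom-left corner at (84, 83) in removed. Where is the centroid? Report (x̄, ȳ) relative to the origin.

plate: A = 160 × 190 = 30400.00, centroid at (80.00, 95.00).
hole: A = −(52 × 41) = -2132.00, centroid at (110.00, 103.50).
ΣA = 28268.00 in², ΣAx̄ = 2197480.00 in³, ΣAȳ = 2667338.00 in³.
x̄ = 2197480.00/28268.00 = 77.74 in; ȳ = 2667338.00/28268.00 = 94.36 in.

x̄ = 77.74 in, ȳ = 94.36 in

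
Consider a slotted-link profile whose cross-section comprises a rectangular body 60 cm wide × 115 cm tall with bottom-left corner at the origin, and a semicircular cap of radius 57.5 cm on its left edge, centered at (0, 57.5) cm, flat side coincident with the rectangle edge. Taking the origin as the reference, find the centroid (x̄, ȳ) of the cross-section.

x̄ = 6.64 cm, ȳ = 57.50 cm

rectangular body: A = 60 × 115 = 6900.00, centroid at (30.00, 57.50).
semicircular end: A = ½π·57.5² = 5193.45, centroid at (-24.40, 57.50).
ΣA = 12093.45 cm²
ΣAx̄ = (6900.00)(30.00) + (5193.45)(-24.40) = 80260.42 cm³
ΣAȳ = (6900.00)(57.50) + (5193.45)(57.50) = 695373.11 cm³
x̄ = 80260.42 / 12093.45 = 6.64 cm
ȳ = 695373.11 / 12093.45 = 57.50 cm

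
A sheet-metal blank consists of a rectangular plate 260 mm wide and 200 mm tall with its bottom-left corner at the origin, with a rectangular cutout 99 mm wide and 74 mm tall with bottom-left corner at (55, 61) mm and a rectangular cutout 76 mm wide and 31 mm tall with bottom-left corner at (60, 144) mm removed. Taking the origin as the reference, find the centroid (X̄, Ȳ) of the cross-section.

plate: A = 260 × 200 = 52000.00, centroid at (130.00, 100.00).
hole 1: A = −(99 × 74) = -7326.00, centroid at (104.50, 98.00).
hole 2: A = −(76 × 31) = -2356.00, centroid at (98.00, 159.50).
ΣA = 42318.00 mm², ΣAX̄ = 5763545.00 mm³, ΣAȲ = 4106270.00 mm³.
X̄ = 5763545.00/42318.00 = 136.20 mm; Ȳ = 4106270.00/42318.00 = 97.03 mm.

X̄ = 136.20 mm, Ȳ = 97.03 mm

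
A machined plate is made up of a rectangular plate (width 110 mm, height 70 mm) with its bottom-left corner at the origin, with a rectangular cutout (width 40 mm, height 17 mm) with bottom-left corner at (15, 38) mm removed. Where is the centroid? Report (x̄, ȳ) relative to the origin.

plate: A = 110 × 70 = 7700.00, centroid at (55.00, 35.00).
hole: A = −(40 × 17) = -680.00, centroid at (35.00, 46.50).
ΣA = 7020.00 mm², ΣAx̄ = 399700.00 mm³, ΣAȳ = 237880.00 mm³.
x̄ = 399700.00/7020.00 = 56.94 mm; ȳ = 237880.00/7020.00 = 33.89 mm.

x̄ = 56.94 mm, ȳ = 33.89 mm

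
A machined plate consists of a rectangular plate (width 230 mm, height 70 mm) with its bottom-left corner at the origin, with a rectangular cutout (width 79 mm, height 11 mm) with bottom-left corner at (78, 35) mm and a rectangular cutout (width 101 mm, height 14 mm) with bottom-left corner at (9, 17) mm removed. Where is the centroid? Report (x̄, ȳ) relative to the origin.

x̄ = 120.52 mm, ȳ = 35.78 mm

Part | A | x̄ᵢ | ȳᵢ | A·x̄ᵢ | A·ȳᵢ
plate | 16100.00 | 115.00 | 35.00 | 1851500.00 | 563500.00
hole 1 | -869.00 | 117.50 | 40.50 | -102107.50 | -35194.50
hole 2 | -1414.00 | 59.50 | 24.00 | -84133.00 | -33936.00
Σ | 13817.00 |  |  | 1665259.50 | 494369.50
x̄ = 1665259.50 / 13817.00 = 120.52 mm
ȳ = 494369.50 / 13817.00 = 35.78 mm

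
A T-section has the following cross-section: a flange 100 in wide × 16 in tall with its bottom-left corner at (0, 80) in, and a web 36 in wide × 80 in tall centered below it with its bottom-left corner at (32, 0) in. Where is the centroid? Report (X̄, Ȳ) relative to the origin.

X̄ = 50.00 in, Ȳ = 57.14 in

web: A = 36 × 80 = 2880.00, centroid at (50.00, 40.00).
flange: A = 100 × 16 = 1600.00, centroid at (50.00, 88.00).
ΣA = 4480.00 in², ΣAX̄ = 224000.00 in³, ΣAȲ = 256000.00 in³.
X̄ = 224000.00/4480.00 = 50.00 in; Ȳ = 256000.00/4480.00 = 57.14 in.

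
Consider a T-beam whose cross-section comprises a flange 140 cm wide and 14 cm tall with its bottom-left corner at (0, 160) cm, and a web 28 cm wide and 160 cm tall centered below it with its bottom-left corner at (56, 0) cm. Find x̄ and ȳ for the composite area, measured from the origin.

Part | A | x̄ᵢ | ȳᵢ | A·x̄ᵢ | A·ȳᵢ
web | 4480.00 | 70.00 | 80.00 | 313600.00 | 358400.00
flange | 1960.00 | 70.00 | 167.00 | 137200.00 | 327320.00
Σ | 6440.00 |  |  | 450800.00 | 685720.00
x̄ = 450800.00 / 6440.00 = 70.00 cm
ȳ = 685720.00 / 6440.00 = 106.48 cm

x̄ = 70.00 cm, ȳ = 106.48 cm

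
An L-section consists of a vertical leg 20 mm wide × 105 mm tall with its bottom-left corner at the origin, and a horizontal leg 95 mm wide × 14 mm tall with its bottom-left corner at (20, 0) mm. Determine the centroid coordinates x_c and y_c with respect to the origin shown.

x_c = 32.30 mm, y_c = 34.86 mm

vertical leg: A = 20 × 105 = 2100.00, centroid at (10.00, 52.50).
horizontal leg: A = 95 × 14 = 1330.00, centroid at (67.50, 7.00).
ΣA = 3430.00 mm², ΣAx_c = 110775.00 mm³, ΣAy_c = 119560.00 mm³.
x_c = 110775.00/3430.00 = 32.30 mm; y_c = 119560.00/3430.00 = 34.86 mm.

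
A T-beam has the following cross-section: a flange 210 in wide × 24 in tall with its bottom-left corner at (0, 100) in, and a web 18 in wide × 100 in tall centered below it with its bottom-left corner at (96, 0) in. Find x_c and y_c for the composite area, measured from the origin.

web: A = 18 × 100 = 1800.00, centroid at (105.00, 50.00).
flange: A = 210 × 24 = 5040.00, centroid at (105.00, 112.00).
ΣA = 6840.00 in²
ΣAx_c = (1800.00)(105.00) + (5040.00)(105.00) = 718200.00 in³
ΣAy_c = (1800.00)(50.00) + (5040.00)(112.00) = 654480.00 in³
x_c = 718200.00 / 6840.00 = 105.00 in
y_c = 654480.00 / 6840.00 = 95.68 in

x_c = 105.00 in, y_c = 95.68 in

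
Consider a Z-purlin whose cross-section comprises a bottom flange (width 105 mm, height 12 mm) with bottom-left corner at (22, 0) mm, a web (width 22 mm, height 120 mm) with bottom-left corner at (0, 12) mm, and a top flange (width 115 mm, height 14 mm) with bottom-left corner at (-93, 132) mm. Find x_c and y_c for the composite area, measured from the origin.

bottom flange: A = 105 × 12 = 1260.00, centroid at (74.50, 6.00).
web: A = 22 × 120 = 2640.00, centroid at (11.00, 72.00).
top flange: A = 115 × 14 = 1610.00, centroid at (-35.50, 139.00).
ΣA = 5510.00 mm², ΣAx_c = 65755.00 mm³, ΣAy_c = 421430.00 mm³.
x_c = 65755.00/5510.00 = 11.93 mm; y_c = 421430.00/5510.00 = 76.48 mm.

x_c = 11.93 mm, y_c = 76.48 mm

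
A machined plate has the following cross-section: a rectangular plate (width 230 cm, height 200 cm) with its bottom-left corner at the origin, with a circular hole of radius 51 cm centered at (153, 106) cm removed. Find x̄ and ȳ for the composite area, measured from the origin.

plate: A = 230 × 200 = 46000.00, centroid at (115.00, 100.00).
hole: A = −π·51² = -8171.28, centroid at (153.00, 106.00).
ΣA = 37828.72 cm², ΣAx̄ = 4039793.78 cm³, ΣAȳ = 3733844.06 cm³.
x̄ = 4039793.78/37828.72 = 106.79 cm; ȳ = 3733844.06/37828.72 = 98.70 cm.

x̄ = 106.79 cm, ȳ = 98.70 cm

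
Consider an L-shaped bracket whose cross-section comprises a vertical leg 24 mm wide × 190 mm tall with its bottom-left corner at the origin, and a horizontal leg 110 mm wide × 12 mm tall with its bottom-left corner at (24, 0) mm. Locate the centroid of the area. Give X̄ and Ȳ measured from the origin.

vertical leg: A = 24 × 190 = 4560.00, centroid at (12.00, 95.00).
horizontal leg: A = 110 × 12 = 1320.00, centroid at (79.00, 6.00).
ΣA = 5880.00 mm²
ΣAX̄ = (4560.00)(12.00) + (1320.00)(79.00) = 159000.00 mm³
ΣAȲ = (4560.00)(95.00) + (1320.00)(6.00) = 441120.00 mm³
X̄ = 159000.00 / 5880.00 = 27.04 mm
Ȳ = 441120.00 / 5880.00 = 75.02 mm

X̄ = 27.04 mm, Ȳ = 75.02 mm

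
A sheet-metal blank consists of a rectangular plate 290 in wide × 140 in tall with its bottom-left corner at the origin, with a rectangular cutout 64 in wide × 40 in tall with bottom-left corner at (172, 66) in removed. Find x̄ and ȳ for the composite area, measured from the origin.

plate: A = 290 × 140 = 40600.00, centroid at (145.00, 70.00).
hole: A = −(64 × 40) = -2560.00, centroid at (204.00, 86.00).
ΣA = 38040.00 in²
ΣAx̄ = (40600.00)(145.00) + (-2560.00)(204.00) = 5364760.00 in³
ΣAȳ = (40600.00)(70.00) + (-2560.00)(86.00) = 2621840.00 in³
x̄ = 5364760.00 / 38040.00 = 141.03 in
ȳ = 2621840.00 / 38040.00 = 68.92 in

x̄ = 141.03 in, ȳ = 68.92 in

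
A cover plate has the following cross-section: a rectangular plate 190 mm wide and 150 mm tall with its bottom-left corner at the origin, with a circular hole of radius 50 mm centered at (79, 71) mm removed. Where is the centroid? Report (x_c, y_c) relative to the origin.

x_c = 101.09 mm, y_c = 76.52 mm

plate: A = 190 × 150 = 28500.00, centroid at (95.00, 75.00).
hole: A = −π·50² = -7853.98, centroid at (79.00, 71.00).
ΣA = 20646.02 mm²
ΣAx_c = (28500.00)(95.00) + (-7853.98)(79.00) = 2087035.45 mm³
ΣAy_c = (28500.00)(75.00) + (-7853.98)(71.00) = 1579867.30 mm³
x_c = 2087035.45 / 20646.02 = 101.09 mm
y_c = 1579867.30 / 20646.02 = 76.52 mm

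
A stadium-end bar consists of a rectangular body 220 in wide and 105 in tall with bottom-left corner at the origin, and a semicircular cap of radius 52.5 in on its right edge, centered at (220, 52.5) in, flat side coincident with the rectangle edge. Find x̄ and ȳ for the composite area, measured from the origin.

x̄ = 130.88 in, ȳ = 52.50 in

rectangular body: A = 220 × 105 = 23100.00, centroid at (110.00, 52.50).
semicircular end: A = ½π·52.5² = 4329.51, centroid at (242.28, 52.50).
ΣA = 27429.51 in², ΣAx̄ = 3589960.37 in³, ΣAȳ = 1440049.14 in³.
x̄ = 3589960.37/27429.51 = 130.88 in; ȳ = 1440049.14/27429.51 = 52.50 in.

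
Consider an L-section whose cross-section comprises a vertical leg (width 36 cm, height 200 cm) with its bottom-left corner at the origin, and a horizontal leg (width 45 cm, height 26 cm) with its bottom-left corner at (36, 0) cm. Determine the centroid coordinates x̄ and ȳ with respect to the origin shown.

vertical leg: A = 36 × 200 = 7200.00, centroid at (18.00, 100.00).
horizontal leg: A = 45 × 26 = 1170.00, centroid at (58.50, 13.00).
ΣA = 8370.00 cm²
ΣAx̄ = (7200.00)(18.00) + (1170.00)(58.50) = 198045.00 cm³
ΣAȳ = (7200.00)(100.00) + (1170.00)(13.00) = 735210.00 cm³
x̄ = 198045.00 / 8370.00 = 23.66 cm
ȳ = 735210.00 / 8370.00 = 87.84 cm

x̄ = 23.66 cm, ȳ = 87.84 cm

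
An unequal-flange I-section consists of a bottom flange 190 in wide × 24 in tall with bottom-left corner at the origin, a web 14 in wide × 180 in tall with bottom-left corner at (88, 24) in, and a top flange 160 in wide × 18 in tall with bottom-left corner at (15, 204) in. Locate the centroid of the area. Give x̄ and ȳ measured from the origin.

x̄ = 95.00 in, ȳ = 95.93 in

bottom flange: A = 190 × 24 = 4560.00, centroid at (95.00, 12.00).
web: A = 14 × 180 = 2520.00, centroid at (95.00, 114.00).
top flange: A = 160 × 18 = 2880.00, centroid at (95.00, 213.00).
ΣA = 9960.00 in², ΣAx̄ = 946200.00 in³, ΣAȳ = 955440.00 in³.
x̄ = 946200.00/9960.00 = 95.00 in; ȳ = 955440.00/9960.00 = 95.93 in.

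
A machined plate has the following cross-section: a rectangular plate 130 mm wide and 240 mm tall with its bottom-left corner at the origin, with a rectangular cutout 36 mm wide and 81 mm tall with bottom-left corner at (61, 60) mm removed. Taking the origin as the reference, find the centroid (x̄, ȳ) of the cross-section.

plate: A = 130 × 240 = 31200.00, centroid at (65.00, 120.00).
hole: A = −(36 × 81) = -2916.00, centroid at (79.00, 100.50).
ΣA = 28284.00 mm²
ΣAx̄ = (31200.00)(65.00) + (-2916.00)(79.00) = 1797636.00 mm³
ΣAȳ = (31200.00)(120.00) + (-2916.00)(100.50) = 3450942.00 mm³
x̄ = 1797636.00 / 28284.00 = 63.56 mm
ȳ = 3450942.00 / 28284.00 = 122.01 mm

x̄ = 63.56 mm, ȳ = 122.01 mm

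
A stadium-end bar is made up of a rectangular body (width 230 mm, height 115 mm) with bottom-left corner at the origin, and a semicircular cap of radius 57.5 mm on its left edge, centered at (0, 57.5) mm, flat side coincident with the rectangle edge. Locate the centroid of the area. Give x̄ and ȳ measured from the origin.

Part | A | x̄ᵢ | ȳᵢ | A·x̄ᵢ | A·ȳᵢ
rectangular body | 26450.00 | 115.00 | 57.50 | 3041750.00 | 1520875.00
semicircular end | 5193.45 | -24.40 | 57.50 | -126739.58 | 298623.11
Σ | 31643.45 |  |  | 2915010.42 | 1819498.11
x̄ = 2915010.42 / 31643.45 = 92.12 mm
ȳ = 1819498.11 / 31643.45 = 57.50 mm

x̄ = 92.12 mm, ȳ = 57.50 mm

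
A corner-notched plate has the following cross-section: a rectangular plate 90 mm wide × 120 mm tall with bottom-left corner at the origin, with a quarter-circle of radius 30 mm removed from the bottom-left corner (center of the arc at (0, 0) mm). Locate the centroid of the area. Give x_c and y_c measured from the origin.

x_c = 47.26 mm, y_c = 63.31 mm

plate: A = 90 × 120 = 10800.00, centroid at (45.00, 60.00).
removed quarter-circle: A = −¼π·30² = -706.86, centroid at (12.73, 12.73).
ΣA = 10093.14 mm²
ΣAx_c = (10800.00)(45.00) + (-706.86)(12.73) = 477000.00 mm³
ΣAy_c = (10800.00)(60.00) + (-706.86)(12.73) = 639000.00 mm³
x_c = 477000.00 / 10093.14 = 47.26 mm
y_c = 639000.00 / 10093.14 = 63.31 mm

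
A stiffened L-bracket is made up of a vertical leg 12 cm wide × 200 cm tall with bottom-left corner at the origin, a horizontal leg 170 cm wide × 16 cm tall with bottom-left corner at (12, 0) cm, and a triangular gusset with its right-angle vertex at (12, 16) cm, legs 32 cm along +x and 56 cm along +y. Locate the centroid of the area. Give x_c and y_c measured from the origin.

vertical leg: A = 12 × 200 = 2400.00, centroid at (6.00, 100.00).
horizontal leg: A = 170 × 16 = 2720.00, centroid at (97.00, 8.00).
gusset: A = ½·32·56 = 896.00, centroid at (22.67, 34.67).
ΣA = 6016.00 cm²
ΣAx_c = (2400.00)(6.00) + (2720.00)(97.00) + (896.00)(22.67) = 298549.33 cm³
ΣAy_c = (2400.00)(100.00) + (2720.00)(8.00) + (896.00)(34.67) = 292821.33 cm³
x_c = 298549.33 / 6016.00 = 49.63 cm
y_c = 292821.33 / 6016.00 = 48.67 cm

x_c = 49.63 cm, y_c = 48.67 cm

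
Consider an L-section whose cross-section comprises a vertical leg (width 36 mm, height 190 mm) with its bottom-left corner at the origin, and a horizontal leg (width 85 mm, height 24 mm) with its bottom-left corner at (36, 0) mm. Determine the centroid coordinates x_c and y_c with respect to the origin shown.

x_c = 31.90 mm, y_c = 75.93 mm

Part | A | x̄ᵢ | ȳᵢ | A·x̄ᵢ | A·ȳᵢ
vertical leg | 6840.00 | 18.00 | 95.00 | 123120.00 | 649800.00
horizontal leg | 2040.00 | 78.50 | 12.00 | 160140.00 | 24480.00
Σ | 8880.00 |  |  | 283260.00 | 674280.00
x_c = 283260.00 / 8880.00 = 31.90 mm
y_c = 674280.00 / 8880.00 = 75.93 mm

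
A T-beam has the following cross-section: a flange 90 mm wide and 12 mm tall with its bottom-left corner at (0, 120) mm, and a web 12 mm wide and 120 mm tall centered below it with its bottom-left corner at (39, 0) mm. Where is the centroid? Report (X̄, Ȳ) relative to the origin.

X̄ = 45.00 mm, Ȳ = 88.29 mm

web: A = 12 × 120 = 1440.00, centroid at (45.00, 60.00).
flange: A = 90 × 12 = 1080.00, centroid at (45.00, 126.00).
ΣA = 2520.00 mm², ΣAX̄ = 113400.00 mm³, ΣAȲ = 222480.00 mm³.
X̄ = 113400.00/2520.00 = 45.00 mm; Ȳ = 222480.00/2520.00 = 88.29 mm.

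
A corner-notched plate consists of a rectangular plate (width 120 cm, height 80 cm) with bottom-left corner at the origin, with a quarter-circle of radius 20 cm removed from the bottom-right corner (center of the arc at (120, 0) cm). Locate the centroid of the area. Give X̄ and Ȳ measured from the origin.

X̄ = 58.26 cm, Ȳ = 41.07 cm

plate: A = 120 × 80 = 9600.00, centroid at (60.00, 40.00).
removed quarter-circle: A = −¼π·20² = -314.16, centroid at (111.51, 8.49).
ΣA = 9285.84 cm²
ΣAX̄ = (9600.00)(60.00) + (-314.16)(111.51) = 540967.55 cm³
ΣAȲ = (9600.00)(40.00) + (-314.16)(8.49) = 381333.33 cm³
X̄ = 540967.55 / 9285.84 = 58.26 cm
Ȳ = 381333.33 / 9285.84 = 41.07 cm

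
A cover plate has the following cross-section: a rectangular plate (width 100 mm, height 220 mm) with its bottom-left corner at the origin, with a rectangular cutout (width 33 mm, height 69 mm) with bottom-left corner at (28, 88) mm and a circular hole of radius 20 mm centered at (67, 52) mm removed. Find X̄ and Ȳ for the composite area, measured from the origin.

X̄ = 49.52 mm, Ȳ = 112.41 mm

plate: A = 100 × 220 = 22000.00, centroid at (50.00, 110.00).
hole 1: A = −(33 × 69) = -2277.00, centroid at (44.50, 122.50).
hole 2: A = −π·20² = -1256.64, centroid at (67.00, 52.00).
ΣA = 18466.36 mm², ΣAX̄ = 914478.82 mm³, ΣAȲ = 2075722.37 mm³.
X̄ = 914478.82/18466.36 = 49.52 mm; Ȳ = 2075722.37/18466.36 = 112.41 mm.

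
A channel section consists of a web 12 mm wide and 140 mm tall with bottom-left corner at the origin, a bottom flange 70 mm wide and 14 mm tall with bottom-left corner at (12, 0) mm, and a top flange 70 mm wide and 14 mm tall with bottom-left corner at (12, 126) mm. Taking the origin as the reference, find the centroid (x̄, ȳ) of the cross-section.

x̄ = 28.08 mm, ȳ = 70.00 mm

web: A = 12 × 140 = 1680.00, centroid at (6.00, 70.00).
bottom flange: A = 70 × 14 = 980.00, centroid at (47.00, 7.00).
top flange: A = 70 × 14 = 980.00, centroid at (47.00, 133.00).
ΣA = 3640.00 mm², ΣAx̄ = 102200.00 mm³, ΣAȳ = 254800.00 mm³.
x̄ = 102200.00/3640.00 = 28.08 mm; ȳ = 254800.00/3640.00 = 70.00 mm.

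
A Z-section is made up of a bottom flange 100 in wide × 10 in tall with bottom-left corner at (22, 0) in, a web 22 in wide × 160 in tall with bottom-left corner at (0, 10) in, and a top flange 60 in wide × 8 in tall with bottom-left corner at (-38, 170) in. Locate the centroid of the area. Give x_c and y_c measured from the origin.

bottom flange: A = 100 × 10 = 1000.00, centroid at (72.00, 5.00).
web: A = 22 × 160 = 3520.00, centroid at (11.00, 90.00).
top flange: A = 60 × 8 = 480.00, centroid at (-8.00, 174.00).
ΣA = 5000.00 in²
ΣAx_c = (1000.00)(72.00) + (3520.00)(11.00) + (480.00)(-8.00) = 106880.00 in³
ΣAy_c = (1000.00)(5.00) + (3520.00)(90.00) + (480.00)(174.00) = 405320.00 in³
x_c = 106880.00 / 5000.00 = 21.38 in
y_c = 405320.00 / 5000.00 = 81.06 in

x_c = 21.38 in, y_c = 81.06 in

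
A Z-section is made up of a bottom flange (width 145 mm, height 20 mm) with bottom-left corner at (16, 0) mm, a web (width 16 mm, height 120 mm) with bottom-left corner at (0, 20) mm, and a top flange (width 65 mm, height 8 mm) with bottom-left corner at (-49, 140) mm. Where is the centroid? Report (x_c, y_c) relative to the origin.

x_c = 49.33 mm, y_c = 48.22 mm

bottom flange: A = 145 × 20 = 2900.00, centroid at (88.50, 10.00).
web: A = 16 × 120 = 1920.00, centroid at (8.00, 80.00).
top flange: A = 65 × 8 = 520.00, centroid at (-16.50, 144.00).
ΣA = 5340.00 mm², ΣAx_c = 263430.00 mm³, ΣAy_c = 257480.00 mm³.
x_c = 263430.00/5340.00 = 49.33 mm; y_c = 257480.00/5340.00 = 48.22 mm.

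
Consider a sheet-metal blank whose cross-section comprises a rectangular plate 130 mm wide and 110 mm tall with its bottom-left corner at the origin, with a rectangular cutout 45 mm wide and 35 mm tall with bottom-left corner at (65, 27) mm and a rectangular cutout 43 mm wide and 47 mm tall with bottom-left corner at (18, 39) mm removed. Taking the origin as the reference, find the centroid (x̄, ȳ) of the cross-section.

Part | A | x̄ᵢ | ȳᵢ | A·x̄ᵢ | A·ȳᵢ
plate | 14300.00 | 65.00 | 55.00 | 929500.00 | 786500.00
hole 1 | -1575.00 | 87.50 | 44.50 | -137812.50 | -70087.50
hole 2 | -2021.00 | 39.50 | 62.50 | -79829.50 | -126312.50
Σ | 10704.00 |  |  | 711858.00 | 590100.00
x̄ = 711858.00 / 10704.00 = 66.50 mm
ȳ = 590100.00 / 10704.00 = 55.13 mm

x̄ = 66.50 mm, ȳ = 55.13 mm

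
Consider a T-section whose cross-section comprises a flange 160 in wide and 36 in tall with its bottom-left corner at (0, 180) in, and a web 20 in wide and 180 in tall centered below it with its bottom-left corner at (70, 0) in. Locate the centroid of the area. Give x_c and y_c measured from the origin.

x_c = 80.00 in, y_c = 156.46 in

web: A = 20 × 180 = 3600.00, centroid at (80.00, 90.00).
flange: A = 160 × 36 = 5760.00, centroid at (80.00, 198.00).
ΣA = 9360.00 in², ΣAx_c = 748800.00 in³, ΣAy_c = 1464480.00 in³.
x_c = 748800.00/9360.00 = 80.00 in; y_c = 1464480.00/9360.00 = 156.46 in.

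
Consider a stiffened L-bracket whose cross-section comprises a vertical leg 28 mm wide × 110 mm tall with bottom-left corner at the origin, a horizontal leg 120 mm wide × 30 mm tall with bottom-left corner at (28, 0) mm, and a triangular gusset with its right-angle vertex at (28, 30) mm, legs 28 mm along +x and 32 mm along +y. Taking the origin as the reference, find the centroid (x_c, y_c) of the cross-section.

vertical leg: A = 28 × 110 = 3080.00, centroid at (14.00, 55.00).
horizontal leg: A = 120 × 30 = 3600.00, centroid at (88.00, 15.00).
gusset: A = ½·28·32 = 448.00, centroid at (37.33, 40.67).
ΣA = 7128.00 mm², ΣAx_c = 376645.33 mm³, ΣAy_c = 241618.67 mm³.
x_c = 376645.33/7128.00 = 52.84 mm; y_c = 241618.67/7128.00 = 33.90 mm.

x_c = 52.84 mm, y_c = 33.90 mm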